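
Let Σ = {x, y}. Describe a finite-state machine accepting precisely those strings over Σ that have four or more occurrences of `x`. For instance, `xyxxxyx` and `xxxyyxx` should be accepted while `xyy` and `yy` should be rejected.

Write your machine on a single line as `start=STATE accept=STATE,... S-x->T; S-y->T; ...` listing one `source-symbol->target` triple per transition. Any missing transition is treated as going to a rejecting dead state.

Count `x`s, saturating at 5: states A through E mean 0 through 4 `x`s seen; F means more than 4. Each `x` increments (capped at F); other symbols loop. Accept from {E, F}.
       x  y 
>  A   B  A 
   B   C  B 
   C   D  C 
   D   E  D 
 * E   F  E 
 * F   F  F 
(> = start, * = accepting)

start=A; accept=E,F; A-x->B; A-y->A; B-x->C; B-y->B; C-x->D; C-y->C; D-x->E; D-y->D; E-x->F; E-y->E; F-x->F; F-y->F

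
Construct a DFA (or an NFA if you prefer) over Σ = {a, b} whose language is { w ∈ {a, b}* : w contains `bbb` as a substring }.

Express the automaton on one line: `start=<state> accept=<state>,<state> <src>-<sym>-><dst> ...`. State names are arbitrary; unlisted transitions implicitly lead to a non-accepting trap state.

Track how much of `bbb` has been matched so far: state q0 is no progress, q3 is the absorbing accept state reached once `bbb` has occurred. Intermediate states record partial matches; on a mismatch, fall back to the longest reusable overlap.
4 states suffice.
        a   b  
>  q0   q0  q1 
   q1   q0  q2 
   q2   q0  q3 
 * q3   q3  q3 
(> = start, * = accepting)

start=q0 accept=q3 q0-a->q0 q0-b->q1 q1-a->q0 q1-b->q2 q2-a->q0 q2-b->q3 q3-a->q3 q3-b->q3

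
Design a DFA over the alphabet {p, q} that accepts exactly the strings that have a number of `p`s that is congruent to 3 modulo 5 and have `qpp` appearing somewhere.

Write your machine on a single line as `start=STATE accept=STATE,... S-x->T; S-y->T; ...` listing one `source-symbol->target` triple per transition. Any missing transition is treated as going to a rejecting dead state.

Run two small machines in parallel and take their product. The first has 5 states tracking the count of `p`s modulo 5; the second has 4 states tracking whether and how much of `qpp` has been seen. A product state is a pair (one from each), accepting exactly when both do.
20 states suffice.
          p    q  
>  S0     S1   S2 
   S1     S3   S4 
   S2     S5   S2 
   S3     S6   S7 
   S4     S8   S4 
   S5     S9   S4 
   S6    S10  S11 
   S7    S12   S7 
   S8    S13   S7 
   S9    S13   S9 
   S10    S0  S14 
   S11   S15  S11 
   S12   S16  S11 
 * S13   S16  S13 
   S14   S17  S14 
   S15   S18  S14 
   S16   S18  S16 
   S17   S19   S2 
   S18   S19  S18 
   S19    S9  S19 
(> = start, * = accepting)

start=S0; accept=S13; S0-p->S1; S0-q->S2; S1-p->S3; S1-q->S4; S2-p->S5; S2-q->S2; S3-p->S6; S3-q->S7; S4-p->S8; S4-q->S4; S5-p->S9; S5-q->S4; S6-p->S10; S6-q->S11; S7-p->S12; S7-q->S7; S8-p->S13; S8-q->S7; S9-p->S13; S9-q->S9; S10-p->S0; S10-q->S14; S11-p->S15; S11-q->S11; S12-p->S16; S12-q->S11; S13-p->S16; S13-q->S13; S14-p->S17; S14-q->S14; S15-p->S18; S15-q->S14; S16-p->S18; S16-q->S16; S17-p->S19; S17-q->S2; S18-p->S19; S18-q->S18; S19-p->S9; S19-q->S19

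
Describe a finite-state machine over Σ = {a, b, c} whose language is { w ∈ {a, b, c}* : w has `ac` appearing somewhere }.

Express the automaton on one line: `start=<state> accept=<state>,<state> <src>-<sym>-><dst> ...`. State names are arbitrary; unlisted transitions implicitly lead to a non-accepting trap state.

States S0..S1 record the length of the longest prefix of `ac` that matches the current input suffix. Reaching S2 means `ac` has been seen, and we stay there forever. Accept from S2.
With 3 states:
        a   b   c  
>  S0   S1  S0  S0 
   S1   S1  S0  S2 
 * S2   S2  S2  S2 
(> = start, * = accepting)

start=S0 accept=S2 S0-a->S1 S0-b->S0 S0-c->S0 S1-a->S1 S1-b->S0 S1-c->S2 S2-a->S2 S2-b->S2 S2-c->S2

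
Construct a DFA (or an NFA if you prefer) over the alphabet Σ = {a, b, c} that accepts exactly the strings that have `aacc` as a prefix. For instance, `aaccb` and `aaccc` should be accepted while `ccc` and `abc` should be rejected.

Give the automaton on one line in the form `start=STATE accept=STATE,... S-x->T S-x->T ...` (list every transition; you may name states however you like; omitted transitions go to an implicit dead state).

Walk along `aacc` while the input agrees: from s0 take `a` to s1, and so on. Any deviation drops to the rejecting sink s5. Once s4 is reached the prefix is confirmed and every continuation is accepted.
        a   b   c  
>  s0   s1  s5  s5 
   s1   s2  s5  s5 
   s2   s5  s5  s3 
   s3   s5  s5  s4 
 * s4   s4  s4  s4 
   s5   s5  s5  s5 
(> = start, * = accepting)

start=s0 accept=s4 s0-a->s1 s0-b->s5 s0-c->s5 s1-a->s2 s1-b->s5 s1-c->s5 s2-a->s5 s2-b->s5 s2-c->s3 s3-a->s5 s3-b->s5 s3-c->s4 s4-a->s4 s4-b->s4 s4-c->s4 s5-a->s5 s5-b->s5 s5-c->s5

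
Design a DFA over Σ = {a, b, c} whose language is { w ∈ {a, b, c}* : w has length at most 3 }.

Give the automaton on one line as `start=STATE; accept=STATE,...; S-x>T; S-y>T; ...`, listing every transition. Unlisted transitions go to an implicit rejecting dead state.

start=q0; accept=q0,q1,q2,q3; q0-a>q1; q0-b>q1; q0-c>q1; q1-a>q2; q1-b>q2; q1-c>q2; q2-a>q3; q2-b>q3; q2-c>q3; q3-a>q4; q3-b>q4; q3-c>q4; q4-a>q4; q4-b>q4; q4-c>q4

We only need to distinguish lengths 0, 1, …, 3, and '>3'. Chain q0 → q1 → q2 → q3 → q4 on every symbol, with q4 looping. Accepting states: {q0, q1, q2, q3}.
With 5 states:
        a   b   c  
>* q0   q1  q1  q1 
 * q1   q2  q2  q2 
 * q2   q3  q3  q3 
 * q3   q4  q4  q4 
   q4   q4  q4  q4 
(> = start, * = accepting)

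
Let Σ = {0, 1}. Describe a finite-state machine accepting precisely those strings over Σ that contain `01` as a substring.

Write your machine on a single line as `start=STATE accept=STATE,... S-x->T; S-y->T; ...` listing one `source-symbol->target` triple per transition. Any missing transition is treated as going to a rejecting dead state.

States A..B record the length of the longest prefix of `01` that matches the current input suffix. Reaching C means `01` has been seen, and we stay there forever. Accept from C.
A 3-state machine:
       0  1 
>  A   B  A 
   B   B  C 
 * C   C  C 
(> = start, * = accepting)

start=A; accept=C; A-0->B; A-1->A; B-0->B; B-1->C; C-0->C; C-1->C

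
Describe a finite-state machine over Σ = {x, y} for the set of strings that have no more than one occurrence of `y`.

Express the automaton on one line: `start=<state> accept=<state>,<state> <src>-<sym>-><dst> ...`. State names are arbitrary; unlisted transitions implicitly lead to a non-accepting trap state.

Only the number of `y`s matters, and only up to 2. Make a chain s0 → s1 → s2 advanced by each `y` (with s2 absorbing); every other symbol self-loops. The accepting set is {s0, s1}.
A 3-state machine:
        x   y  
>* s0   s0  s1 
 * s1   s1  s2 
   s2   s2  s2 
(> = start, * = accepting)

start=s0 accept=s0,s1 s0-x->s0 s0-y->s1 s1-x->s1 s1-y->s2 s2-x->s2 s2-y->s2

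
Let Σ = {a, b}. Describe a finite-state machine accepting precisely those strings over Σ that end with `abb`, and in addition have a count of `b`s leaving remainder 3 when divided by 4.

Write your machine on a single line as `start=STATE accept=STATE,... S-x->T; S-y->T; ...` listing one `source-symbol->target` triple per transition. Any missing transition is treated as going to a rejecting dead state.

start=q0; accept=q6; q0-a->q0; q0-b->q1; q1-a->q2; q1-b->q3; q2-a->q2; q2-b->q4; q3-a->q3; q3-b->q5; q4-a->q3; q4-b->q6; q5-a->q5; q5-b->q0; q6-a->q5; q6-b->q0

Build one automaton per condition and run them in lockstep. One (4 states) tracks how much of the suffix `abb` has currently been matched; the other (4 states) tracks the count of `b`s modulo 4. Each combined state is a pair, one component from each; accept when both components accept. After merging equivalent states the machine shrinks.
A 7-state machine:
        a   b  
>  q0   q0  q1 
   q1   q2  q3 
   q2   q2  q4 
   q3   q3  q5 
   q4   q3  q6 
   q5   q5  q0 
 * q6   q5  q0 
(> = start, * = accepting)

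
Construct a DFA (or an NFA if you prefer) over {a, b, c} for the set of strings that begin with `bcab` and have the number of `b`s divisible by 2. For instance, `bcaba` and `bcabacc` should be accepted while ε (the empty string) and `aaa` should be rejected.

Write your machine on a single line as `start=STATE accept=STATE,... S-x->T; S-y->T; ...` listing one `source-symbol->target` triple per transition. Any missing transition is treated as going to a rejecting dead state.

Handle the two conditions separately and then intersect. One (6 states) tracks whether the input so far still matches the prefix `bcab`; the other (2 states) tracks the count of `b`s modulo 2. Each combined state is a pair, one component from each; accept when both components accept.
With 8 states:
        a   b   c  
>  s0   s1  s2  s1 
   s1   s1  s3  s1 
   s2   s3  s1  s4 
   s3   s3  s1  s3 
   s4   s5  s1  s3 
   s5   s3  s6  s3 
 * s6   s6  s7  s6 
   s7   s7  s6  s7 
(> = start, * = accepting)

start=s0; accept=s6; s0-a->s1; s0-b->s2; s0-c->s1; s1-a->s1; s1-b->s3; s1-c->s1; s2-a->s3; s2-b->s1; s2-c->s4; s3-a->s3; s3-b->s1; s3-c->s3; s4-a->s5; s4-b->s1; s4-c->s3; s5-a->s3; s5-b->s6; s5-c->s3; s6-a->s6; s6-b->s7; s6-c->s6; s7-a->s7; s7-b->s6; s7-c->s7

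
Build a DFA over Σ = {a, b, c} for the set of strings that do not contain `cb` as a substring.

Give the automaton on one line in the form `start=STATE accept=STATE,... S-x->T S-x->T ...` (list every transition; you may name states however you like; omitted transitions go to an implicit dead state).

start=S0 accept=S0,S1 S0-a->S0 S0-b->S0 S0-c->S1 S1-a->S0 S1-b->S2 S1-c->S1 S2-a->S2 S2-b->S2 S2-c->S2

This is the complement of 'contains `cb`'. Use the same substring-matching states — S0 through S2 holding how much of `cb` has just been matched — but flip the accepting set: everything except the trap S2 accepts.
With 3 states:
        a   b   c  
>* S0   S0  S0  S1 
 * S1   S0  S2  S1 
   S2   S2  S2  S2 
(> = start, * = accepting)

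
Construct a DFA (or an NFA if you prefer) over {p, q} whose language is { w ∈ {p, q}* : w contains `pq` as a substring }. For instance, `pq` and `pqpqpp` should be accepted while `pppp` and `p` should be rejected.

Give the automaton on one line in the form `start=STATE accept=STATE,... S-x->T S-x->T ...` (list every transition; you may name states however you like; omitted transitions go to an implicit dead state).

Track how much of `pq` has been matched so far: state S0 is no progress, S2 is the absorbing accept state reached once `pq` has occurred. Intermediate states record partial matches; on a mismatch, fall back to the longest reusable overlap.
        p   q  
>  S0   S1  S0 
   S1   S1  S2 
 * S2   S2  S2 
(> = start, * = accepting)

start=S0 accept=S2 S0-p->S1 S0-q->S0 S1-p->S1 S1-q->S2 S2-p->S2 S2-q->S2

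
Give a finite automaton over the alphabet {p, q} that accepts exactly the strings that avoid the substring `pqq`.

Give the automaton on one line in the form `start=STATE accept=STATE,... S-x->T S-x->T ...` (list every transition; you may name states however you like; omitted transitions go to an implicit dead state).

start=S0 accept=S0,S1,S2 S0-p->S1 S0-q->S0 S1-p->S1 S1-q->S2 S2-p->S1 S2-q->S3 S3-p->S3 S3-q->S3

Track partial matches of the forbidden pattern `pqq`. State S3 is a dead state reached once `pqq` has occurred; every other state accepts. S0 means no part of `pqq` is currently matched.
With 4 states:
        p   q  
>* S0   S1  S0 
 * S1   S1  S2 
 * S2   S1  S3 
   S3   S3  S3 
(> = start, * = accepting)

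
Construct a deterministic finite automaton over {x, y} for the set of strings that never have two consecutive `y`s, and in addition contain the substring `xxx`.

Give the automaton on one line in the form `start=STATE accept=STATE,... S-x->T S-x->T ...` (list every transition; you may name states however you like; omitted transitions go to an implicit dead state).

Build one automaton per condition and run them in lockstep. The first has 3 states tracking partial matches of the forbidden pattern `yy`; the second has 4 states tracking whether and how much of `xxx` has been seen. A product state is a pair (one from each), accepting exactly when both do.
10 states suffice.
        x   y  
>  S0   S1  S2 
   S1   S3  S2 
   S2   S1  S4 
   S3   S5  S2 
   S4   S6  S4 
 * S5   S5  S7 
   S6   S8  S4 
 * S7   S5  S9 
   S8   S9  S4 
   S9   S9  S9 
(> = start, * = accepting)

start=S0 accept=S5,S7 S0-x->S1 S0-y->S2 S1-x->S3 S1-y->S2 S2-x->S1 S2-y->S4 S3-x->S5 S3-y->S2 S4-x->S6 S4-y->S4 S5-x->S5 S5-y->S7 S6-x->S8 S6-y->S4 S7-x->S5 S7-y->S9 S8-x->S9 S8-y->S4 S9-x->S9 S9-y->S9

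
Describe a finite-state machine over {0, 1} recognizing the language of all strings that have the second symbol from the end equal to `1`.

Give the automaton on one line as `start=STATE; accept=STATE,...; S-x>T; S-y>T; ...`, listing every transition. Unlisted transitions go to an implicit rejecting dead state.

start=A; accept=F,G; A-0>B; A-1>C; B-0>D; B-1>E; C-0>F; C-1>G; D-0>D; D-1>E; E-0>F; E-1>G; F-0>D; F-1>E; G-0>F; G-1>G

Because acceptance depends on a position counted from the end, the machine has to buffer the most recent 2 symbols. Make each state the string of the last up-to-2 symbols read; on input `x` shift the window left and append `x`. Accept when the buffered window has length 2 and begins with `1`.
       0  1 
>  A   B  C 
   B   D  E 
   C   F  G 
   D   D  E 
   E   F  G 
 * F   D  E 
 * G   F  G 
(> = start, * = accepting)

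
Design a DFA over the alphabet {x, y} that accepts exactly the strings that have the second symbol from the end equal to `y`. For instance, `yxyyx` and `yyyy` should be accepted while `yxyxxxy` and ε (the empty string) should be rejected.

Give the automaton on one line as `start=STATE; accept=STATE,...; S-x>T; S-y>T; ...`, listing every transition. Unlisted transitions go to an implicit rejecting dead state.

start=A; accept=F,G; A-x>B; A-y>C; B-x>D; B-y>E; C-x>F; C-y>G; D-x>D; D-y>E; E-x>F; E-y>G; F-x>D; F-y>E; G-x>F; G-y>G

Because acceptance depends on a position counted from the end, the machine has to buffer the most recent 2 symbols. Make each state the string of the last up-to-2 symbols read; on input `x` shift the window left and append `x`. Accept when the buffered window has length 2 and begins with `y`.
A 7-state machine:
       x  y 
>  A   B  C 
   B   D  E 
   C   F  G 
   D   D  E 
   E   F  G 
 * F   D  E 
 * G   F  G 
(> = start, * = accepting)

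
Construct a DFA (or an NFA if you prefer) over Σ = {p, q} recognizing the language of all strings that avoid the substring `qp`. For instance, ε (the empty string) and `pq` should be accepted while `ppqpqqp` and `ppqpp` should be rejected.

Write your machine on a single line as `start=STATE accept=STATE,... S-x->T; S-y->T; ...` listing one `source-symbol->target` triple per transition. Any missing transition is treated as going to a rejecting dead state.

start=S0; accept=S0,S1; S0-p->S0; S0-q->S1; S1-p->S2; S1-q->S1; S2-p->S2; S2-q->S2

Track partial matches of the forbidden pattern `qp`. State S2 is a dead state reached once `qp` has occurred; every other state accepts. S0 means no part of `qp` is currently matched.
3 states suffice.
        p   q  
>* S0   S0  S1 
 * S1   S2  S1 
   S2   S2  S2 
(> = start, * = accepting)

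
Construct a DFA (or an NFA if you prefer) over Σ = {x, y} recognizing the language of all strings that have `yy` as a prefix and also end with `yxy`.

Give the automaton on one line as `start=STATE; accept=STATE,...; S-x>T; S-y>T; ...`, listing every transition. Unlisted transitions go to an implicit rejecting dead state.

start=q0; accept=q9; q0-x>q1; q0-y>q2; q1-x>q1; q1-y>q3; q2-x>q4; q2-y>q5; q3-x>q4; q3-y>q3; q4-x>q1; q4-y>q6; q5-x>q7; q5-y>q5; q6-x>q4; q6-y>q3; q7-x>q8; q7-y>q9; q8-x>q8; q8-y>q5; q9-x>q7; q9-y>q5

Run two small machines in parallel and take their product. One (4 states) tracks whether the input so far still matches the prefix `yy`; the other (4 states) tracks how much of the suffix `yxy` has currently been matched. Each combined state is a pair, one component from each; accept when both components accept.
A 10-state machine:
        x   y  
>  q0   q1  q2 
   q1   q1  q3 
   q2   q4  q5 
   q3   q4  q3 
   q4   q1  q6 
   q5   q7  q5 
   q6   q4  q3 
   q7   q8  q9 
   q8   q8  q5 
 * q9   q7  q5 
(> = start, * = accepting)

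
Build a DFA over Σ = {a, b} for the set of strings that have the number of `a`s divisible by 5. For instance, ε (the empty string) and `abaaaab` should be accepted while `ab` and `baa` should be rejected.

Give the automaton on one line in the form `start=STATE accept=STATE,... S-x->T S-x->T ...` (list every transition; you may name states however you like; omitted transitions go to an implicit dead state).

The only thing that matters is how many `a`s have appeared, reduced mod 5. Use one state per residue: S0 for 0, …, S4 for 4. Reading `a` moves to the next residue; anything else stays put. S0 is accepting.
With 5 states:
        a   b  
>* S0   S1  S0 
   S1   S2  S1 
   S2   S3  S2 
   S3   S4  S3 
   S4   S0  S4 
(> = start, * = accepting)

start=S0 accept=S0 S0-a->S1 S0-b->S0 S1-a->S2 S1-b->S1 S2-a->S3 S2-b->S2 S3-a->S4 S3-b->S3 S4-a->S0 S4-b->S4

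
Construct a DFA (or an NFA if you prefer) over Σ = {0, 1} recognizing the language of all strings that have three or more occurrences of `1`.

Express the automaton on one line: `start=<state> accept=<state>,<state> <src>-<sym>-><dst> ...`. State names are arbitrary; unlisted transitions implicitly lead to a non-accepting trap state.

start=S0 accept=S3,S4 S0-0->S0 S0-1->S1 S1-0->S1 S1-1->S2 S2-0->S2 S2-1->S3 S3-0->S3 S3-1->S4 S4-0->S4 S4-1->S4

Count `1`s, saturating at 4: states S0 through S3 mean 0 through 3 `1`s seen; S4 means more than 3. Each `1` increments (capped at S4); other symbols loop. Accept from {S3, S4}.
With 5 states:
        0   1  
>  S0   S0  S1 
   S1   S1  S2 
   S2   S2  S3 
 * S3   S3  S4 
 * S4   S4  S4 
(> = start, * = accepting)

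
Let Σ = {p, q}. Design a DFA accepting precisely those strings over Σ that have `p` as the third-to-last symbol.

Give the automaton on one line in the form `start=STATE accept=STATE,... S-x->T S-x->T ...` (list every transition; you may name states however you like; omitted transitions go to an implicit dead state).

start=A accept=H,I,J,K A-p->B A-q->C B-p->D B-q->E C-p->F C-q->G D-p->H D-q->I E-p->J E-q->K F-p->L F-q->M G-p->N G-q->O H-p->H H-q->I I-p->J I-q->K J-p->L J-q->M K-p->N K-q->O L-p->H L-q->I M-p->J M-q->K N-p->L N-q->M O-p->N O-q->O

Because acceptance depends on a position counted from the end, the machine has to buffer the most recent 3 symbols. Make each state the string of the last up-to-3 symbols read; on input `x` shift the window left and append `x`. Accept when the buffered window has length 3 and begins with `p`.
       p  q 
>  A   B  C 
   B   D  E 
   C   F  G 
   D   H  I 
   E   J  K 
   F   L  M 
   G   N  O 
 * H   H  I 
 * I   J  K 
 * J   L  M 
 * K   N  O 
   L   H  I 
   M   J  K 
   N   L  M 
   O   N  O 
(> = start, * = accepting)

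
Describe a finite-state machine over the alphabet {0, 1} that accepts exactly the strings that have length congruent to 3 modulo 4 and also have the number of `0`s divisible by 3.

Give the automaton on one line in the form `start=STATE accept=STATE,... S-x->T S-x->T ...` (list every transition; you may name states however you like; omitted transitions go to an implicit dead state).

start=q0 accept=q6 q0-0->q1 q0-1->q2 q1-0->q3 q1-1->q4 q2-0->q4 q2-1->q5 q3-0->q6 q3-1->q7 q4-0->q7 q4-1->q8 q5-0->q8 q5-1->q6 q6-0->q9 q6-1->q0 q7-0->q0 q7-1->q10 q8-0->q10 q8-1->q9 q9-0->q11 q9-1->q1 q10-0->q2 q10-1->q11 q11-0->q5 q11-1->q3

Handle the two conditions separately and then intersect. One (4 states) tracks the input length modulo 4; the other (3 states) tracks the count of `0`s modulo 3. Each combined state is a pair, one component from each; accept when both components accept.
          0    1  
>  q0     q1   q2 
   q1     q3   q4 
   q2     q4   q5 
   q3     q6   q7 
   q4     q7   q8 
   q5     q8   q6 
 * q6     q9   q0 
   q7     q0  q10 
   q8    q10   q9 
   q9    q11   q1 
   q10    q2  q11 
   q11    q5   q3 
(> = start, * = accepting)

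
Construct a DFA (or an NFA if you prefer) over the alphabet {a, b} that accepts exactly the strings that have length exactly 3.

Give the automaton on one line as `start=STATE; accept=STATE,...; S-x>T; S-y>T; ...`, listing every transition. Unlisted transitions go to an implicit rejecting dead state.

start=q0; accept=q3; q0-a>q1; q0-b>q1; q1-a>q2; q1-b>q2; q2-a>q3; q2-b>q3; q3-a>q4; q3-b>q4; q4-a>q4; q4-b>q4

Count input length up to 4: every symbol moves from q0 toward q4, which means 'more than 3' and absorbs. Accept from {q3}.
5 states suffice.
        a   b  
>  q0   q1  q1 
   q1   q2  q2 
   q2   q3  q3 
 * q3   q4  q4 
   q4   q4  q4 
(> = start, * = accepting)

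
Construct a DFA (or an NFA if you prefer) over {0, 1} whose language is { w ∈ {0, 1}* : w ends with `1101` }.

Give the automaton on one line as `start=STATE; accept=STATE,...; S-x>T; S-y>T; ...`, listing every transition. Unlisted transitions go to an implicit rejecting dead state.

start=S0; accept=S4; S0-0>S0; S0-1>S1; S1-0>S0; S1-1>S2; S2-0>S3; S2-1>S2; S3-0>S0; S3-1>S4; S4-0>S0; S4-1>S2

Let each state record the length of the longest suffix of the input read so far that is also a prefix of `1101`. S1 means the last symbol is `1`; S2 means the last 2 symbols are `11`; S3 means the last 3 symbols are `110`; S4 means the last 4 symbols are `1101`. Accept only at S4, where the string currently ends in `1101`.
A 5-state machine:
        0   1  
>  S0   S0  S1 
   S1   S0  S2 
   S2   S3  S2 
   S3   S0  S4 
 * S4   S0  S2 
(> = start, * = accepting)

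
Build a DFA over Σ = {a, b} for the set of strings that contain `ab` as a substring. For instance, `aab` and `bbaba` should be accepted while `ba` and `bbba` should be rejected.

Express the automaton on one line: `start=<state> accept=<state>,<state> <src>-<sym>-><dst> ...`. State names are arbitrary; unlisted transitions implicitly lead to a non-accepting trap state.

start=S0 accept=S2 S0-a->S1 S0-b->S0 S1-a->S1 S1-b->S2 S2-a->S2 S2-b->S2

Track how much of `ab` has been matched so far: state S0 is no progress, S2 is the absorbing accept state reached once `ab` has occurred. Intermediate states record partial matches; on a mismatch, fall back to the longest reusable overlap.
3 states suffice.
        a   b  
>  S0   S1  S0 
   S1   S1  S2 
 * S2   S2  S2 
(> = start, * = accepting)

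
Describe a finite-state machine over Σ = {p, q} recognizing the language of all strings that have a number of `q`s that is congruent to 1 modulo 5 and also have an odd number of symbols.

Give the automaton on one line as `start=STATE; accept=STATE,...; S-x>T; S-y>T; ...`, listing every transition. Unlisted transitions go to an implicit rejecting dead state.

start=s0; accept=s2; s0-p>s1; s0-q>s2; s1-p>s0; s1-q>s3; s2-p>s3; s2-q>s4; s3-p>s2; s3-q>s5; s4-p>s5; s4-q>s6; s5-p>s4; s5-q>s7; s6-p>s7; s6-q>s8; s7-p>s6; s7-q>s9; s8-p>s9; s8-q>s1; s9-p>s8; s9-q>s0

Run two small machines in parallel and take their product. The first has 5 states tracking the count of `q`s modulo 5; the second has 2 states tracking the input length modulo 2. A product state is a pair (one from each), accepting exactly when both do.
With 10 states:
        p   q  
>  s0   s1  s2 
   s1   s0  s3 
 * s2   s3  s4 
   s3   s2  s5 
   s4   s5  s6 
   s5   s4  s7 
   s6   s7  s8 
   s7   s6  s9 
   s8   s9  s1 
   s9   s8  s0 
(> = start, * = accepting)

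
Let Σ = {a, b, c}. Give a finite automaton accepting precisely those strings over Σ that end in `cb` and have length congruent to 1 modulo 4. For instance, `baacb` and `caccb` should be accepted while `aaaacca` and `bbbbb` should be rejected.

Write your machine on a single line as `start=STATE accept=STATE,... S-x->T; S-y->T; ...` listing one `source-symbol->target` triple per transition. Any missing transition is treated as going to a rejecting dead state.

Handle the two conditions separately and then intersect. One (3 states) tracks how much of the suffix `cb` has currently been matched; the other (4 states) tracks the input length modulo 4. Each combined state is a pair, one component from each; accept when both components accept. Minimizing collapses redundant product states.
With 6 states:
        a   b   c  
>  q0   q1  q1  q1 
   q1   q2  q2  q2 
   q2   q3  q3  q3 
   q3   q0  q0  q4 
   q4   q1  q5  q1 
 * q5   q2  q2  q2 
(> = start, * = accepting)

start=q0; accept=q5; q0-a->q1; q0-b->q1; q0-c->q1; q1-a->q2; q1-b->q2; q1-c->q2; q2-a->q3; q2-b->q3; q2-c->q3; q3-a->q0; q3-b->q0; q3-c->q4; q4-a->q1; q4-b->q5; q4-c->q1; q5-a->q2; q5-b->q2; q5-c->q2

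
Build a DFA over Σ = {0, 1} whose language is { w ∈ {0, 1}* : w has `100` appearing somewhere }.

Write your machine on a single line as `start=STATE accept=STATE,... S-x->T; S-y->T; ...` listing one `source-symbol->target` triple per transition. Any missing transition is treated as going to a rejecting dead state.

start=q0; accept=q3; q0-0->q0; q0-1->q1; q1-0->q2; q1-1->q1; q2-0->q3; q2-1->q1; q3-0->q3; q3-1->q3

States q0..q2 record the length of the longest prefix of `100` that matches the current input suffix. Reaching q3 means `100` has been seen, and we stay there forever. Accept from q3.
4 states suffice.
        0   1  
>  q0   q0  q1 
   q1   q2  q1 
   q2   q3  q1 
 * q3   q3  q3 
(> = start, * = accepting)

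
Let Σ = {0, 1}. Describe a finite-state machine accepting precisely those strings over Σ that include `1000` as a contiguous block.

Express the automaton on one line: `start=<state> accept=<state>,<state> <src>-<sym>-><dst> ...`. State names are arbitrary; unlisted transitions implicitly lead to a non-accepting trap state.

States A..D record the length of the longest prefix of `1000` that matches the current input suffix. Reaching E means `1000` has been seen, and we stay there forever. Accept from E.
A 5-state machine:
       0  1 
>  A   A  B 
   B   C  B 
   C   D  B 
   D   E  B 
 * E   E  E 
(> = start, * = accepting)

start=A accept=E A-0->A A-1->B B-0->C B-1->B C-0->D C-1->B D-0->E D-1->B E-0->E E-1->E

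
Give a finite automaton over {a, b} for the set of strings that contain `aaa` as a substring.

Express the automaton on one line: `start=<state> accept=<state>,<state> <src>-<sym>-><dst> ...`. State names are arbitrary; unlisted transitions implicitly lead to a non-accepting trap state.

start=s0 accept=s3 s0-a->s1 s0-b->s0 s1-a->s2 s1-b->s0 s2-a->s3 s2-b->s0 s3-a->s3 s3-b->s3

Track how much of `aaa` has been matched so far: state s0 is no progress, s3 is the absorbing accept state reached once `aaa` has occurred. Intermediate states record partial matches; on a mismatch, fall back to the longest reusable overlap.
        a   b  
>  s0   s1  s0 
   s1   s2  s0 
   s2   s3  s0 
 * s3   s3  s3 
(> = start, * = accepting)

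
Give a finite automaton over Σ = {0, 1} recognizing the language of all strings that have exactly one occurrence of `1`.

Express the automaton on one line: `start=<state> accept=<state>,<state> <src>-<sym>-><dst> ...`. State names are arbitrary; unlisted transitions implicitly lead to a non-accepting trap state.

Count `1`s, saturating at 2: state S0 means no `1` yet, S1 means one `1` seen, S2 means more than one. Each `1` increments (capped at S2); other symbols loop. Accept from {S1}.
A 3-state machine:
        0   1  
>  S0   S0  S1 
 * S1   S1  S2 
   S2   S2  S2 
(> = start, * = accepting)

start=S0 accept=S1 S0-0->S0 S0-1->S1 S1-0->S1 S1-1->S2 S2-0->S2 S2-1->S2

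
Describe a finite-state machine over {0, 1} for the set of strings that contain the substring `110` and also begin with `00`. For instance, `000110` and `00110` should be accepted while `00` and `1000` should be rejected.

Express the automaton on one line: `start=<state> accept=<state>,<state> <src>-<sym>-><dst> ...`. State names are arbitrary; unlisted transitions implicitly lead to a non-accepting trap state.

Handle the two conditions separately and then intersect. The first has 4 states tracking whether and how much of `110` has been seen; the second has 4 states tracking whether the input so far still matches the prefix `00`. A product state is a pair (one from each), accepting exactly when both do. Equivalent product states are then merged.
A 7-state machine:
        0   1  
>  q0   q1  q2 
   q1   q3  q2 
   q2   q2  q2 
   q3   q3  q4 
   q4   q3  q5 
   q5   q6  q5 
 * q6   q6  q6 
(> = start, * = accepting)

start=q0 accept=q6 q0-0->q1 q0-1->q2 q1-0->q3 q1-1->q2 q2-0->q2 q2-1->q2 q3-0->q3 q3-1->q4 q4-0->q3 q4-1->q5 q5-0->q6 q5-1->q5 q6-0->q6 q6-1->q6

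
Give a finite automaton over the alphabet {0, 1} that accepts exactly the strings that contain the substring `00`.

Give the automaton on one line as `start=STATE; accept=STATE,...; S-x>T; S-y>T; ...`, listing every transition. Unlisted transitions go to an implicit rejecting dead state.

States s0..s1 record the length of the longest prefix of `00` that matches the current input suffix. Reaching s2 means `00` has been seen, and we stay there forever. Accept from s2.
3 states suffice.
        0   1  
>  s0   s1  s0 
   s1   s2  s0 
 * s2   s2  s2 
(> = start, * = accepting)

start=s0; accept=s2; s0-0>s1; s0-1>s0; s1-0>s2; s1-1>s0; s2-0>s2; s2-1>s2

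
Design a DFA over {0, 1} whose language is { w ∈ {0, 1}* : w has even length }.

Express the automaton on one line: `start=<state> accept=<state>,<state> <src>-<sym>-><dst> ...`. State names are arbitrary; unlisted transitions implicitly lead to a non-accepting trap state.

Count input length modulo 2: every symbol advances one step around the cycle q0 → q1 → q0. Accept at q0.
With 2 states:
        0   1  
>* q0   q1  q1 
   q1   q0  q0 
(> = start, * = accepting)

start=q0 accept=q0 q0-0->q1 q0-1->q1 q1-0->q0 q1-1->q0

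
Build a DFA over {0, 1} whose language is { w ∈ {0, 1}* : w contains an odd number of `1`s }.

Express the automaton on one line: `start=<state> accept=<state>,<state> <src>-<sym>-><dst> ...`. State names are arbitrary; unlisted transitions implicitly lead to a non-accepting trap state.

start=A accept=B A-0->A A-1->B B-0->B B-1->A

Keep the running count of `1`s modulo 2: each `1` advances along the cycle A → B → A while other symbols loop. Accept at B.
2 states suffice.
       0  1 
>  A   A  B 
 * B   B  A 
(> = start, * = accepting)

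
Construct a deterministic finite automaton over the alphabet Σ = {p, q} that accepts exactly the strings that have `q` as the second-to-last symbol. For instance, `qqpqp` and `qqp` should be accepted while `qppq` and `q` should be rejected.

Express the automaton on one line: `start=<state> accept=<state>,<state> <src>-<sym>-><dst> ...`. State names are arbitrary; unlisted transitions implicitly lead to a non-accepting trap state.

Because acceptance depends on a position counted from the end, the machine has to buffer the most recent 2 symbols. Make each state the string of the last up-to-2 symbols read; on input `x` shift the window left and append `x`. Accept when the buffered window has length 2 and begins with `q`.
A 7-state machine:
       p  q 
>  A   B  C 
   B   D  E 
   C   F  G 
   D   D  E 
   E   F  G 
 * F   D  E 
 * G   F  G 
(> = start, * = accepting)

start=A accept=F,G A-p->B A-q->C B-p->D B-q->E C-p->F C-q->G D-p->D D-q->E E-p->F E-q->G F-p->D F-q->E G-p->F G-q->G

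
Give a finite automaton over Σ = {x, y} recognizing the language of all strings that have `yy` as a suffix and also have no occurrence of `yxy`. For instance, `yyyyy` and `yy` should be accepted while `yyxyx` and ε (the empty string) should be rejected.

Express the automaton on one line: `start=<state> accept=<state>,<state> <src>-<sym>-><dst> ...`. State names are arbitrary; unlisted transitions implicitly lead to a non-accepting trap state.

Build one automaton per condition and run them in lockstep. One (3 states) tracks how much of the suffix `yy` has currently been matched; the other (4 states) tracks partial matches of the forbidden pattern `yxy`. Each combined state is a pair, one component from each; accept when both components accept.
7 states suffice.
        x   y  
>  q0   q0  q1 
   q1   q2  q3 
   q2   q0  q4 
 * q3   q2  q3 
   q4   q5  q6 
   q5   q5  q4 
   q6   q5  q6 
(> = start, * = accepting)

start=q0 accept=q3 q0-x->q0 q0-y->q1 q1-x->q2 q1-y->q3 q2-x->q0 q2-y->q4 q3-x->q2 q3-y->q3 q4-x->q5 q4-y->q6 q5-x->q5 q5-y->q4 q6-x->q5 q6-y->q6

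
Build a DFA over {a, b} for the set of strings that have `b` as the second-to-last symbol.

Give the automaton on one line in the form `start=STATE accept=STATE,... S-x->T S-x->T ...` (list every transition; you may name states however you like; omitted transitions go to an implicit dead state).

start=S0 accept=S5,S6 S0-a->S1 S0-b->S2 S1-a->S3 S1-b->S4 S2-a->S5 S2-b->S6 S3-a->S3 S3-b->S4 S4-a->S5 S4-b->S6 S5-a->S3 S5-b->S4 S6-a->S5 S6-b->S6

A DFA must remember the last 2 symbols (since which symbol is second-to-last isn't known until the input ends). Use one state per possible window of the last ≤2 symbols; accept from those whose window starts with `b`.
        a   b  
>  S0   S1  S2 
   S1   S3  S4 
   S2   S5  S6 
   S3   S3  S4 
   S4   S5  S6 
 * S5   S3  S4 
 * S6   S5  S6 
(> = start, * = accepting)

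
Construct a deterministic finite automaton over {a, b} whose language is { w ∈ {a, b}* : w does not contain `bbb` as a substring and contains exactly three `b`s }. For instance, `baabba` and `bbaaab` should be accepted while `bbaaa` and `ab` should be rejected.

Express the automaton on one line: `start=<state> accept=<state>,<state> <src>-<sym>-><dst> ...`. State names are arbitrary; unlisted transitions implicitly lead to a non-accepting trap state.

start=S0 accept=S7,S8,S10 S0-a->S0 S0-b->S1 S1-a->S2 S1-b->S3 S2-a->S2 S2-b->S4 S3-a->S5 S3-b->S6 S4-a->S5 S4-b->S7 S5-a->S5 S5-b->S8 S6-a->S6 S6-b->S9 S7-a->S10 S7-b->S9 S8-a->S10 S8-b->S11 S9-a->S9 S9-b->S9 S10-a->S10 S10-b->S12 S11-a->S13 S11-b->S9 S12-a->S13 S12-b->S11 S13-a->S13 S13-b->S12

Build one automaton per condition and run them in lockstep. The first has 4 states tracking partial matches of the forbidden pattern `bbb`; the second has 5 states tracking the count of `b`s, saturating at 4. A product state is a pair (one from each), accepting exactly when both do.
With 14 states:
          a    b  
>  S0     S0   S1 
   S1     S2   S3 
   S2     S2   S4 
   S3     S5   S6 
   S4     S5   S7 
   S5     S5   S8 
   S6     S6   S9 
 * S7    S10   S9 
 * S8    S10  S11 
   S9     S9   S9 
 * S10   S10  S12 
   S11   S13   S9 
   S12   S13  S11 
   S13   S13  S12 
(> = start, * = accepting)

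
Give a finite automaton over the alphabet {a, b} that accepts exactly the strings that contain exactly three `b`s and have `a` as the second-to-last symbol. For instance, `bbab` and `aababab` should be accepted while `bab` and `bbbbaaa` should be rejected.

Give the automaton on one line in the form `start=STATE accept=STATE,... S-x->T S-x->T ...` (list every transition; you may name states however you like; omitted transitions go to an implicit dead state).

Build one automaton per condition and run them in lockstep. One (5 states) tracks the count of `b`s, saturating at 4; the other (7 states) tracks the last 2 symbols read. Each combined state is a pair, one component from each; accept when both components accept.
A 19-state machine:
          a    b  
>  S0     S1   S2 
   S1     S3   S4 
   S2     S5   S6 
   S3     S3   S4 
   S4     S5   S6 
   S5     S7   S8 
   S6     S9  S10 
   S7     S7   S8 
   S8     S9  S10 
   S9    S11  S12 
   S10   S13  S14 
   S11   S11  S12 
 * S12   S13  S14 
   S13   S15  S16 
   S14   S17  S14 
 * S15   S15  S16 
   S16   S17  S14 
   S17   S18  S16 
   S18   S18  S16 
(> = start, * = accepting)

start=S0 accept=S12,S15 S0-a->S1 S0-b->S2 S1-a->S3 S1-b->S4 S2-a->S5 S2-b->S6 S3-a->S3 S3-b->S4 S4-a->S5 S4-b->S6 S5-a->S7 S5-b->S8 S6-a->S9 S6-b->S10 S7-a->S7 S7-b->S8 S8-a->S9 S8-b->S10 S9-a->S11 S9-b->S12 S10-a->S13 S10-b->S14 S11-a->S11 S11-b->S12 S12-a->S13 S12-b->S14 S13-a->S15 S13-b->S16 S14-a->S17 S14-b->S14 S15-a->S15 S15-b->S16 S16-a->S17 S16-b->S14 S17-a->S18 S17-b->S16 S18-a->S18 S18-b->S16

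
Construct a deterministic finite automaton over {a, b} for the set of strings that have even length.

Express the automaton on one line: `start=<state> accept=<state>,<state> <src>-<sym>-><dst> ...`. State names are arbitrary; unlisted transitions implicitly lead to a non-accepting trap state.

Count input length modulo 2: every symbol advances one step around the cycle S0 → S1 → S0. Accept at S0.
A 2-state machine:
        a   b  
>* S0   S1  S1 
   S1   S0  S0 
(> = start, * = accepting)

start=S0 accept=S0 S0-a->S1 S0-b->S1 S1-a->S0 S1-b->S0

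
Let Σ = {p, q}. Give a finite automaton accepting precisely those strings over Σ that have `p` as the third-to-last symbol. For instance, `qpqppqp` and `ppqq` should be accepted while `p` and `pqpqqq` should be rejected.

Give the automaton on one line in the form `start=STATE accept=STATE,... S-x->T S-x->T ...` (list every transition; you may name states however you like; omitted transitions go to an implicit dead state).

start=S0 accept=S7,S8,S9,S10 S0-p->S1 S0-q->S2 S1-p->S3 S1-q->S4 S2-p->S5 S2-q->S6 S3-p->S7 S3-q->S8 S4-p->S9 S4-q->S10 S5-p->S11 S5-q->S12 S6-p->S13 S6-q->S14 S7-p->S7 S7-q->S8 S8-p->S9 S8-q->S10 S9-p->S11 S9-q->S12 S10-p->S13 S10-q->S14 S11-p->S7 S11-q->S8 S12-p->S9 S12-q->S10 S13-p->S11 S13-q->S12 S14-p->S13 S14-q->S14

A DFA must remember the last 3 symbols (since which symbol is third-to-last isn't known until the input ends). Use one state per possible window of the last ≤3 symbols; accept from those whose window starts with `p`.
With 15 states:
          p    q  
>  S0     S1   S2 
   S1     S3   S4 
   S2     S5   S6 
   S3     S7   S8 
   S4     S9  S10 
   S5    S11  S12 
   S6    S13  S14 
 * S7     S7   S8 
 * S8     S9  S10 
 * S9    S11  S12 
 * S10   S13  S14 
   S11    S7   S8 
   S12    S9  S10 
   S13   S11  S12 
   S14   S13  S14 
(> = start, * = accepting)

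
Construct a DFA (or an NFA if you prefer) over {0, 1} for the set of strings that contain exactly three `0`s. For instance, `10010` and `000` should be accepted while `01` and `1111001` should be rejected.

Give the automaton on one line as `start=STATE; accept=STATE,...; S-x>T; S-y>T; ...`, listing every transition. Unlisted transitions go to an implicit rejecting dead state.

start=S0; accept=S3; S0-0>S1; S0-1>S0; S1-0>S2; S1-1>S1; S2-0>S3; S2-1>S2; S3-0>S4; S3-1>S3; S4-0>S4; S4-1>S4

Count `0`s, saturating at 4: states S0 through S3 mean 0 through 3 `0`s seen; S4 means more than 3. Each `0` increments (capped at S4); other symbols loop. Accept from {S3}.
5 states suffice.
        0   1  
>  S0   S1  S0 
   S1   S2  S1 
   S2   S3  S2 
 * S3   S4  S3 
   S4   S4  S4 
(> = start, * = accepting)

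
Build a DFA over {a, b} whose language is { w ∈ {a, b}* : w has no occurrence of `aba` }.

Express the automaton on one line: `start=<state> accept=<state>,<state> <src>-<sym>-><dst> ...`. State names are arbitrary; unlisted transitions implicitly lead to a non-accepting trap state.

This is the complement of 'contains `aba`'. Use the same substring-matching states — q0 through q3 holding how much of `aba` has just been matched — but flip the accepting set: everything except the trap q3 accepts.
        a   b  
>* q0   q1  q0 
 * q1   q1  q2 
 * q2   q3  q0 
   q3   q3  q3 
(> = start, * = accepting)

start=q0 accept=q0,q1,q2 q0-a->q1 q0-b->q0 q1-a->q1 q1-b->q2 q2-a->q3 q2-b->q0 q3-a->q3 q3-b->q3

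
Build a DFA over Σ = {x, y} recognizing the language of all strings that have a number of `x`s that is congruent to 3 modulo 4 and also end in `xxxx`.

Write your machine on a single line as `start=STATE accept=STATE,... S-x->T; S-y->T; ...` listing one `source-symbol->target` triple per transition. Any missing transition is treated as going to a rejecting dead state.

start=A; accept=H; A-x->B; A-y->A; B-x->C; B-y->B; C-x->D; C-y->C; D-x->E; D-y->D; E-x->F; E-y->A; F-x->G; F-y->B; G-x->H; G-y->C; H-x->E; H-y->D

Handle the two conditions separately and then intersect. The first has 4 states tracking the count of `x`s modulo 4; the second has 5 states tracking how much of the suffix `xxxx` has currently been matched. A product state is a pair (one from each), accepting exactly when both do. After merging equivalent states the machine shrinks.
8 states suffice.
       x  y 
>  A   B  A 
   B   C  B 
   C   D  C 
   D   E  D 
   E   F  A 
   F   G  B 
   G   H  C 
 * H   E  D 
(> = start, * = accepting)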